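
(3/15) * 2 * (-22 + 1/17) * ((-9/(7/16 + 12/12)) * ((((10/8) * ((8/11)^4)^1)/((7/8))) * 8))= 7040139264/40072417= 175.69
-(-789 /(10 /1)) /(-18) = -4.38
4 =4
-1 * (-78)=78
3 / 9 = 1 / 3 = 0.33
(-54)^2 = 2916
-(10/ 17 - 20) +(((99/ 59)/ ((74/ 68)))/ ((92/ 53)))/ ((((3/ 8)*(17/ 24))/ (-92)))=-288.25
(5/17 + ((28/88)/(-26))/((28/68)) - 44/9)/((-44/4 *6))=404717/5776056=0.07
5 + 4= 9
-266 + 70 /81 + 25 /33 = -235561 /891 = -264.38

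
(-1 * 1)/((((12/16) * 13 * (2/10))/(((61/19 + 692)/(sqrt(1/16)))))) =-352240/247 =-1426.07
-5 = -5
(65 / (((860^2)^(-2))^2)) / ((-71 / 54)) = -1050254924144115456000000000 / 71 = -14792322875269231774647890.00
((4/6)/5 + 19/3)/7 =97/105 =0.92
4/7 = 0.57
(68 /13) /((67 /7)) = 476 /871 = 0.55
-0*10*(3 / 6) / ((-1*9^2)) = 0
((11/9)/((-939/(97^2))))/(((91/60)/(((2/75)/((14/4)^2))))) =-3311968/188415045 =-0.02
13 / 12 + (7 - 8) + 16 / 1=193 / 12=16.08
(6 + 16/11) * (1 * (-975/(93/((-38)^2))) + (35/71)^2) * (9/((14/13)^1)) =-11348278850025/12032867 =-943106.81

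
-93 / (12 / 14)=-217 / 2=-108.50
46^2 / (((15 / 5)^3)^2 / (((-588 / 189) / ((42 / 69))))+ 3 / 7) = -681352 / 45789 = -14.88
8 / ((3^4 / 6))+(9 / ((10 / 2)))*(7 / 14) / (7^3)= 55123 / 92610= 0.60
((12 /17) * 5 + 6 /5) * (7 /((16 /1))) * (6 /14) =603 /680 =0.89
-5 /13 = -0.38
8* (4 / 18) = 16 / 9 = 1.78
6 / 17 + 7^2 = 839 / 17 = 49.35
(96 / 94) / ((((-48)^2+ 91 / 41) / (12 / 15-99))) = -966288 / 22220425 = -0.04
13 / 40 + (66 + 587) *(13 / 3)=339599 / 120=2829.99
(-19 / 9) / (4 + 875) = -19 / 7911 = -0.00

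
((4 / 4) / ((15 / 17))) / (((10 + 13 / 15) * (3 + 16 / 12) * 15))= 17 / 10595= 0.00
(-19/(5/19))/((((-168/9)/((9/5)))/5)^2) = -263169/15680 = -16.78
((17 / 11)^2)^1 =289 / 121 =2.39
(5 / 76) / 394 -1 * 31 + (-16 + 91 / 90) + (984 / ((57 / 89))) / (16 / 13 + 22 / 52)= 51163050671 / 57941640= 883.01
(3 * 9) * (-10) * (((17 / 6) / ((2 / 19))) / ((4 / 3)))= -43605 / 8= -5450.62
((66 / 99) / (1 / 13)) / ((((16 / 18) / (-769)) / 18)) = -269919 / 2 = -134959.50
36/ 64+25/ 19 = 571/ 304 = 1.88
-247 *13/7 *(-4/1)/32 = 3211/56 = 57.34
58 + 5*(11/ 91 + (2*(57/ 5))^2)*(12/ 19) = 14696342/ 8645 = 1699.98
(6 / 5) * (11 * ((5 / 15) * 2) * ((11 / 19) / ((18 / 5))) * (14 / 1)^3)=664048 / 171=3883.32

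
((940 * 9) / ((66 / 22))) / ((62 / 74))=104340 / 31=3365.81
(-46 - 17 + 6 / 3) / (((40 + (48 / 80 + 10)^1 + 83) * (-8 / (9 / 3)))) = 915 / 5344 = 0.17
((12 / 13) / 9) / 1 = 4 / 39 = 0.10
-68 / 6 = -34 / 3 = -11.33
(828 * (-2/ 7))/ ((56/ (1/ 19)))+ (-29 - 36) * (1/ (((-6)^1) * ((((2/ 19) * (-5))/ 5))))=-1152269/ 11172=-103.14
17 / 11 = 1.55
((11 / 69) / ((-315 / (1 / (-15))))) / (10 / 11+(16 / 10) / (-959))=16577 / 445834530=0.00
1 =1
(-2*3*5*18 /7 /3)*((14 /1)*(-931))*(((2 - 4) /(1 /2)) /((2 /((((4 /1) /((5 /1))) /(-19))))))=28224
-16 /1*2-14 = -46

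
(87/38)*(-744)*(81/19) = -2621484/361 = -7261.73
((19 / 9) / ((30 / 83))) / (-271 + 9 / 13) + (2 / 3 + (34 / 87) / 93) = 553789361 / 852953220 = 0.65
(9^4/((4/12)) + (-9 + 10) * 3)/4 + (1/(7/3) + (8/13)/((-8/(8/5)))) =4478843/910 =4921.81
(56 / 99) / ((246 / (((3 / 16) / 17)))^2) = 7 / 6156171648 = 0.00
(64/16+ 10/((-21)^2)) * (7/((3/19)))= 33706/189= 178.34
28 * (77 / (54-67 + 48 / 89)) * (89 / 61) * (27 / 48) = -38424771 / 270596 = -142.00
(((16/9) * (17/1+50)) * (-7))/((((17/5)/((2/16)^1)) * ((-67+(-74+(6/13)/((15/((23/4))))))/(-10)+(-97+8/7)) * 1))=42679000/113855103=0.37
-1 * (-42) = 42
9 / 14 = 0.64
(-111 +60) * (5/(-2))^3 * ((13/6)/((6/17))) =469625/96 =4891.93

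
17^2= 289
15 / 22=0.68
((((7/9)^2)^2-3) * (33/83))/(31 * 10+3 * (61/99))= -2091122/622677537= -0.00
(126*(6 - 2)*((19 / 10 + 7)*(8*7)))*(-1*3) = -3767904 / 5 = -753580.80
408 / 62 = 204 / 31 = 6.58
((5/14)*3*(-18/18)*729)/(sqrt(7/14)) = -10935*sqrt(2)/14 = -1104.60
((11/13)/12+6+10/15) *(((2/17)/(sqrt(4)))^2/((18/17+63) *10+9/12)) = 1051/28914093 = 0.00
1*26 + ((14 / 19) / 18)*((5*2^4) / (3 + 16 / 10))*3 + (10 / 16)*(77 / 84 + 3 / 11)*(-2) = 6148891 / 230736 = 26.65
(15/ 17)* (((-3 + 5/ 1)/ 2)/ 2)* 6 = 45/ 17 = 2.65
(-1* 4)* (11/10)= -22/5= -4.40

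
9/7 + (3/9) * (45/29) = 366/203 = 1.80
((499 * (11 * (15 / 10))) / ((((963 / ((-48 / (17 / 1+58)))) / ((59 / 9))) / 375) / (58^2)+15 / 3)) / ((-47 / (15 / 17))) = -1960982575200 / 63430621289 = -30.92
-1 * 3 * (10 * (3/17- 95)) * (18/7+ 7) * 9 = 29161080/119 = 245051.09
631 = 631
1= 1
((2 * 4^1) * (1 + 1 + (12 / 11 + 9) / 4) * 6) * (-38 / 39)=-30248 / 143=-211.52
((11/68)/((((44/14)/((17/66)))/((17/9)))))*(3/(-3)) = -119/4752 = -0.03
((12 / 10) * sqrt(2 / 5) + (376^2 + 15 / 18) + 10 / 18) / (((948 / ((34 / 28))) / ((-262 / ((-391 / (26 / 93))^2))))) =-56339172227 / 2322680006934 - 44278 * sqrt(10) / 1075314818025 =-0.02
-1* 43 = -43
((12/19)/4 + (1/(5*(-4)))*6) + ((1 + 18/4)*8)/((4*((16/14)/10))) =36521/380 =96.11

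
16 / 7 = 2.29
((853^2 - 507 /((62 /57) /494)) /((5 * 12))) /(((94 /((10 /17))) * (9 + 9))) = 7708913 /2675052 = 2.88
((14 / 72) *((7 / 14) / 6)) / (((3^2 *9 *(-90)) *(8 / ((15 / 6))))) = -7 / 10077696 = -0.00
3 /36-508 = -6095 /12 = -507.92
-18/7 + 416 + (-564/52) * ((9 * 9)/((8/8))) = -42325/91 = -465.11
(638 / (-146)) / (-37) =319 / 2701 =0.12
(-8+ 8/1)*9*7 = 0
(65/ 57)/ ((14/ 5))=325/ 798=0.41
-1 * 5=-5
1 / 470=0.00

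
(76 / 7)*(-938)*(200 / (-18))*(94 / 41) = 95729600 / 369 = 259429.81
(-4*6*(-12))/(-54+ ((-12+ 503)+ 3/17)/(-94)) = -230112/47321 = -4.86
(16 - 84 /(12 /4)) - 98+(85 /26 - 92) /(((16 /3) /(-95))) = 611735 /416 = 1470.52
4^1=4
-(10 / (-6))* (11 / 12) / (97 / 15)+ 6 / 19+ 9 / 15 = 127393 / 110580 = 1.15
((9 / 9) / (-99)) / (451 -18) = -1 / 42867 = -0.00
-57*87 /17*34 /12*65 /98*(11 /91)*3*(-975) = 265926375 /1372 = 193823.89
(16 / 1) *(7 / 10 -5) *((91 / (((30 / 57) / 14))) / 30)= -2081716 / 375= -5551.24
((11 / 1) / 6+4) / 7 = 5 / 6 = 0.83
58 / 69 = 0.84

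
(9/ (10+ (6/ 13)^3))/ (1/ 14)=12.48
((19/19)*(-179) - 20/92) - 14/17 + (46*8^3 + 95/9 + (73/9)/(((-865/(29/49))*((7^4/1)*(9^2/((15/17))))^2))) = 49832587114497236969554/2131190245904850459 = 23382.51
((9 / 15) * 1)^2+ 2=59 / 25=2.36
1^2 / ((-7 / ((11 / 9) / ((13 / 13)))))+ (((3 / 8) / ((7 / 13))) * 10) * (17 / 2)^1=29747 / 504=59.02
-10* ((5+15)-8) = -120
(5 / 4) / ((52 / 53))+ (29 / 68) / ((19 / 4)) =1.36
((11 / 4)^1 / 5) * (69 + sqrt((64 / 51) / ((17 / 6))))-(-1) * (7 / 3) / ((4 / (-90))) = -291 / 20 + 22 * sqrt(2) / 85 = -14.18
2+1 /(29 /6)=64 /29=2.21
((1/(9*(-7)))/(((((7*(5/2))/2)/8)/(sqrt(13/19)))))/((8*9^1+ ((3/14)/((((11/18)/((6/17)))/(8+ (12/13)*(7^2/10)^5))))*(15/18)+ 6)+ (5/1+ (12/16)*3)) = -77792000*sqrt(247)/36154417128543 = -0.00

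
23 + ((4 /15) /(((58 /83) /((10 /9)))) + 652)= 528857 /783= 675.42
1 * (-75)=-75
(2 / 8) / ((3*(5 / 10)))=1 / 6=0.17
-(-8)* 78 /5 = 124.80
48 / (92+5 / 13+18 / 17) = 10608 / 20651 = 0.51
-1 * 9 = -9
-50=-50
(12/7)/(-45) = -4/105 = -0.04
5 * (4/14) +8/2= 38/7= 5.43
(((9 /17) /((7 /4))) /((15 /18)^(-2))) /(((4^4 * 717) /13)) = 325 /21842688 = 0.00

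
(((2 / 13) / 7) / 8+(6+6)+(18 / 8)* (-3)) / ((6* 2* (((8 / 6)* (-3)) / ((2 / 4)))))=-239 / 4368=-0.05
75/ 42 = 25/ 14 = 1.79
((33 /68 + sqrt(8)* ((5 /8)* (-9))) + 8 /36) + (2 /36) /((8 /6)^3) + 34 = 680171 /19584 - 45* sqrt(2) /4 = 18.82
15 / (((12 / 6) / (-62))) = -465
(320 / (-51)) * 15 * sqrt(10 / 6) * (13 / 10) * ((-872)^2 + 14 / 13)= -527200320 * sqrt(15) / 17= -120108121.15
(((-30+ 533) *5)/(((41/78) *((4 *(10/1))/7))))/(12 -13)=-137319/164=-837.31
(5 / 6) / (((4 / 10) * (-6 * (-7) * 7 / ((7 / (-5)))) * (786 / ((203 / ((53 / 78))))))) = -1885 / 499896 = -0.00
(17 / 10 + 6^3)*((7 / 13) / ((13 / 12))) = 91434 / 845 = 108.21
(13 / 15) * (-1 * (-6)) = 26 / 5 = 5.20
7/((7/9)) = 9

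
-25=-25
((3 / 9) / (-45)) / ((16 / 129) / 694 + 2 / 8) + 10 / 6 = 3299941 / 2015775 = 1.64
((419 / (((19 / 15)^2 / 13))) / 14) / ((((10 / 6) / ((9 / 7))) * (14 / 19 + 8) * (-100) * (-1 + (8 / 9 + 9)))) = -11912589 / 494547200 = -0.02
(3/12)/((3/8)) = 2/3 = 0.67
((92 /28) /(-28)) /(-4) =23 /784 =0.03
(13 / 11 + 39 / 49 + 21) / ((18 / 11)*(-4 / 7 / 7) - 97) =-2477 / 10471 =-0.24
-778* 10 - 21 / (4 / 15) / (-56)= -248915 / 32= -7778.59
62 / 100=31 / 50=0.62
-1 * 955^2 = -912025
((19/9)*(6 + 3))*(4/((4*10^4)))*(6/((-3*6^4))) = -19/6480000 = -0.00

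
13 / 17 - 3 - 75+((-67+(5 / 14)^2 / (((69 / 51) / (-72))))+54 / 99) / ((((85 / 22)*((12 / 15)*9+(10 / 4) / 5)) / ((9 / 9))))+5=-110196560 / 1475243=-74.70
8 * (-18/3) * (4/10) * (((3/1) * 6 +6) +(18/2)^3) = -72288/5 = -14457.60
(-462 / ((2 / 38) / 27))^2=56171844036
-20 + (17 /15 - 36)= -54.87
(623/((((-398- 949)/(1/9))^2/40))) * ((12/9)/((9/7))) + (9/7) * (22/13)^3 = 380282886321896/61025601876057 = 6.23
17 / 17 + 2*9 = 19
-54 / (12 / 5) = -45 / 2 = -22.50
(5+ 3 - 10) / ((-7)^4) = -2 / 2401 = -0.00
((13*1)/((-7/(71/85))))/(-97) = 923/57715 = 0.02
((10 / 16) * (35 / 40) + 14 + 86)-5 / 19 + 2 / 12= 366443 / 3648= 100.45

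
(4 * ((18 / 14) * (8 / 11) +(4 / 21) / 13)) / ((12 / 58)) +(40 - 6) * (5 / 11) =304646 / 9009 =33.82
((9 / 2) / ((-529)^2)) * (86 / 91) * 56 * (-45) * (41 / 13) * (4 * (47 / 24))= -44744940 / 47293129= -0.95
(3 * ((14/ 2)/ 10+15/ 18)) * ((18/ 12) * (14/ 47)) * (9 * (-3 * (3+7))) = -26082/ 47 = -554.94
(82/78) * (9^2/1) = 1107/13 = 85.15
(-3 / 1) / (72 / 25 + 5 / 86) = -6450 / 6317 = -1.02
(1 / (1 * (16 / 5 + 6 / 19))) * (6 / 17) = 285 / 2839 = 0.10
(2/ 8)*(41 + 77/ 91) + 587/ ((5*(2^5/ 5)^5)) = 4568172127/ 436207616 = 10.47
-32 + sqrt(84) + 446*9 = 2*sqrt(21) + 3982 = 3991.17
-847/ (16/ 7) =-5929/ 16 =-370.56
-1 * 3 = -3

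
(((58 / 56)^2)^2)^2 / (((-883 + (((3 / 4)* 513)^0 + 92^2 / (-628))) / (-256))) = 78538686834877 / 207481183383040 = 0.38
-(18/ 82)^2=-81/ 1681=-0.05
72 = 72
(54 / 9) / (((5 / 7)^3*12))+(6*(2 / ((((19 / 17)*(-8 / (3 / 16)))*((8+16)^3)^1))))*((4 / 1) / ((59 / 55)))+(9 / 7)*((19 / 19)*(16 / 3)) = 99184974899 / 12052992000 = 8.23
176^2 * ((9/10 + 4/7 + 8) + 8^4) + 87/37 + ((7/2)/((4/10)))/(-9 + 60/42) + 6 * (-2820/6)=34912775244441/274540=127168264.17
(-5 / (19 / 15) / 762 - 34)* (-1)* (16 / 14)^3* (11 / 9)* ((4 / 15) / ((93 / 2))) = 1232349184 / 3463752915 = 0.36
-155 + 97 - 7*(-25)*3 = 467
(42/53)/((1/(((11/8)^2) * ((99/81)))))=9317/5088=1.83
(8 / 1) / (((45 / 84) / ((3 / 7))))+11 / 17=599 / 85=7.05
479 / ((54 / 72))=1916 / 3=638.67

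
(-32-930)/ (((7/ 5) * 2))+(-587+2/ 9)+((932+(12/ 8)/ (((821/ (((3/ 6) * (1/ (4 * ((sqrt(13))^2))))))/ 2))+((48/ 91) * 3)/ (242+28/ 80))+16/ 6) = 4.32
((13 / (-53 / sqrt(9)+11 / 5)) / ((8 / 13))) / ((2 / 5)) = -12675 / 3712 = -3.41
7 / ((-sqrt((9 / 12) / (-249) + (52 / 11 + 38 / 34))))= -14*sqrt(5629295969) / 362689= -2.90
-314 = -314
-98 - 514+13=-599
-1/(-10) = 1/10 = 0.10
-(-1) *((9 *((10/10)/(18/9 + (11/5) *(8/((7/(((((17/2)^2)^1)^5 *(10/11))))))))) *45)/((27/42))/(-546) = -448/1747194714499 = -0.00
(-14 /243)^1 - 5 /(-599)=-7171 /145557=-0.05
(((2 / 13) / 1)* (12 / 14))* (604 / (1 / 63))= 65232 / 13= 5017.85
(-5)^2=25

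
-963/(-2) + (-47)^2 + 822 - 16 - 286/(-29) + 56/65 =13222233/3770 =3507.22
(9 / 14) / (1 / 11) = 99 / 14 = 7.07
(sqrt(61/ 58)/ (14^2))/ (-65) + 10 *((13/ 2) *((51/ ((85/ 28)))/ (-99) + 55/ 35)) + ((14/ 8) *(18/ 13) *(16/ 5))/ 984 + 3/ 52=224522489/ 2462460 - sqrt(3538)/ 738920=91.18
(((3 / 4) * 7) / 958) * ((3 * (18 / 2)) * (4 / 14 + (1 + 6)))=4131 / 3832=1.08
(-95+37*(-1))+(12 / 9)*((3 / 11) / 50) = -36298 / 275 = -131.99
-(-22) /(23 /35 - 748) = -770 /26157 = -0.03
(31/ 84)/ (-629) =-31/ 52836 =-0.00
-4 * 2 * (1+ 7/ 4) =-22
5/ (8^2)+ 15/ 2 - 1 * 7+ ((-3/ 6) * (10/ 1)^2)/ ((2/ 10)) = -15963/ 64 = -249.42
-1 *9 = -9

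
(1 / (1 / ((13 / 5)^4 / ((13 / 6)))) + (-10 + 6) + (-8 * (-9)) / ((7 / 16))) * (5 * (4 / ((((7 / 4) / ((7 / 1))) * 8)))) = 1589548 / 875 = 1816.63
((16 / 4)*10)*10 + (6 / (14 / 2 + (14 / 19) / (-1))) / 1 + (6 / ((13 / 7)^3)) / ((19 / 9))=1993929620 / 4967417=401.40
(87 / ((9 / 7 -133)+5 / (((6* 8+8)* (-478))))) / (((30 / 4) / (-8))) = 428288 / 607885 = 0.70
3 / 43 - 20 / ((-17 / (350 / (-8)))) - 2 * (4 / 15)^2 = -51.54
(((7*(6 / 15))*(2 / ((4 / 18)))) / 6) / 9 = 7 / 15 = 0.47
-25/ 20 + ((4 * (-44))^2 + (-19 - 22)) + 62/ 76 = 2351027/ 76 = 30934.57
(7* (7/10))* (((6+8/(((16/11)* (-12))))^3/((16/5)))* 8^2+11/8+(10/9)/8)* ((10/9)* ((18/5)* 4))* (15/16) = 576652433/2304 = 250283.17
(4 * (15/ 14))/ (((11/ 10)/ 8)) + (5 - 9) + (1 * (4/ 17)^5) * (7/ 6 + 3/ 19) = 27.17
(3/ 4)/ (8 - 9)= -3/ 4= -0.75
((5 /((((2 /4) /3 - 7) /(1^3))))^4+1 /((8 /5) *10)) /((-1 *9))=-15785761 /406909584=-0.04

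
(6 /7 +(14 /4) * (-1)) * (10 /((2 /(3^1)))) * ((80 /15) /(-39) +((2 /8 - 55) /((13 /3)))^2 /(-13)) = 726699425 /1476384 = 492.22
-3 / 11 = -0.27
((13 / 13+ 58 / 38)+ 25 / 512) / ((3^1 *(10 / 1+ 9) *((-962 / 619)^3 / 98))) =-22394931672757 / 18986734860288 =-1.18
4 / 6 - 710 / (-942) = 1.42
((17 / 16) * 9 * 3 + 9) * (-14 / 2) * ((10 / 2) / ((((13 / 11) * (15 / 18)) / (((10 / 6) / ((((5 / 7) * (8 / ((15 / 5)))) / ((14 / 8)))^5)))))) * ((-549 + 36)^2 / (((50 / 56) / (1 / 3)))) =-1957069400196995544537 / 13631488000000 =-143569755.57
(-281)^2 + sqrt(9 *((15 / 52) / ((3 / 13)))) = 3 *sqrt(5) / 2 + 78961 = 78964.35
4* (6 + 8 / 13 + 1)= 396 / 13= 30.46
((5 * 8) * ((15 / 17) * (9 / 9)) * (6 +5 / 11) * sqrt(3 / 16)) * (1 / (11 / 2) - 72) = -8413500 * sqrt(3) / 2057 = -7084.40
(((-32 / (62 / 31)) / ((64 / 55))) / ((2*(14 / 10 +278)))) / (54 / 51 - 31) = 425 / 517144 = 0.00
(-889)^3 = -702595369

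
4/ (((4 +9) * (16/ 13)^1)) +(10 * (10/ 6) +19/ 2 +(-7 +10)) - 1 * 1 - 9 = 233/ 12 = 19.42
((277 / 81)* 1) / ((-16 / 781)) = -216337 / 1296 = -166.93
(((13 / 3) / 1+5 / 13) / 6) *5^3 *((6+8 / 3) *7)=161000 / 27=5962.96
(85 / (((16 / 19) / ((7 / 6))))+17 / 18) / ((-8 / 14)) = -239309 / 1152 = -207.73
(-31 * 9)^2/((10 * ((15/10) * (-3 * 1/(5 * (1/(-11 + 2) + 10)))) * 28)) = -85529/28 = -3054.61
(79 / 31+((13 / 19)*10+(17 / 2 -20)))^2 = 6175225 / 1387684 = 4.45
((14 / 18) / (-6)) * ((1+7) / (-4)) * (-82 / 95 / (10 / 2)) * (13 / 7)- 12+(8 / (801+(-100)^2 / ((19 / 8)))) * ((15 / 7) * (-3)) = -103377675878 / 8548285725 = -12.09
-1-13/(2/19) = -249/2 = -124.50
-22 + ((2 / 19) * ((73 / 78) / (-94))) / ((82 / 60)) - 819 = -400290294 / 475969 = -841.00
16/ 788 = 4/ 197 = 0.02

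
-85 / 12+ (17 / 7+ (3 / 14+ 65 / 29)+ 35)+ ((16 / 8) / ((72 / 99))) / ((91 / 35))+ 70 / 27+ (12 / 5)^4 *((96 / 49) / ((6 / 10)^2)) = 5411903647 / 24938550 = 217.01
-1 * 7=-7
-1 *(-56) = 56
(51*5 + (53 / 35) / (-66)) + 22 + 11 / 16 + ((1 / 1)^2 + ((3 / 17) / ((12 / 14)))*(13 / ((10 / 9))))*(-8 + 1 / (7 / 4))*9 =15632713 / 314160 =49.76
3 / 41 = 0.07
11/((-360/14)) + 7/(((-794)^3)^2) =-4823405212863195413/11275492705394483520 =-0.43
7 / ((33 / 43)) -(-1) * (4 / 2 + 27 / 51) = 6536 / 561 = 11.65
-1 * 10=-10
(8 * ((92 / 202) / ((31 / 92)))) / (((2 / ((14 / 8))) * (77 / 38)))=160816 / 34441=4.67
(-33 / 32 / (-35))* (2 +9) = 363 / 1120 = 0.32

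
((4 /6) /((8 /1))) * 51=17 /4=4.25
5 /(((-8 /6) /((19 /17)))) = -4.19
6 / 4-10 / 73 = 199 / 146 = 1.36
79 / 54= 1.46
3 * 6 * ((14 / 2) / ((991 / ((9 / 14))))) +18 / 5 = 18243 / 4955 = 3.68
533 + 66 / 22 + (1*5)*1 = 541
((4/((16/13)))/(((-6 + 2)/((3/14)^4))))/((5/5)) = -1053/614656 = -0.00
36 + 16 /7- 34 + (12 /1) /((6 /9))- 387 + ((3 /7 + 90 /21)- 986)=-1346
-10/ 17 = -0.59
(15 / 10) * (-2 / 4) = -3 / 4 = -0.75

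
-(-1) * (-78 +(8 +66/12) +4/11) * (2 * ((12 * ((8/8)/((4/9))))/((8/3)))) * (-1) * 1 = 114291/88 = 1298.76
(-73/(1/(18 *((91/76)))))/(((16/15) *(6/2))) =-298935/608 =-491.67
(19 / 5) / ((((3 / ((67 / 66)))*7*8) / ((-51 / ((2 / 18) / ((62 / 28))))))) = -2012613 / 86240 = -23.34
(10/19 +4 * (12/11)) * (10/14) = 730/209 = 3.49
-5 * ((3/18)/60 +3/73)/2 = -1153/10512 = -0.11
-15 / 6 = -5 / 2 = -2.50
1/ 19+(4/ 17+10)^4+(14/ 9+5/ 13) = 2038052217278/ 185667183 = 10976.91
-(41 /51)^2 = -1681 /2601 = -0.65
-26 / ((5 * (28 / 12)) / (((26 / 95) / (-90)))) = 338 / 49875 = 0.01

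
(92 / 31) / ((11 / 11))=92 / 31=2.97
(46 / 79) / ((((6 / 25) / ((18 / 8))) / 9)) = 15525 / 316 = 49.13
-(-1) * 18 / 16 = 9 / 8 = 1.12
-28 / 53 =-0.53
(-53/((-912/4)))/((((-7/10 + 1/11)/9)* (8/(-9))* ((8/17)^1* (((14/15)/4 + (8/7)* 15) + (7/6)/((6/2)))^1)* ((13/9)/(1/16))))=3793187475/189661601792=0.02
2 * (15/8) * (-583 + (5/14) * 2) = -15285/7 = -2183.57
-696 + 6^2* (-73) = -3324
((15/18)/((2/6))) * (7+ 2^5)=195/2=97.50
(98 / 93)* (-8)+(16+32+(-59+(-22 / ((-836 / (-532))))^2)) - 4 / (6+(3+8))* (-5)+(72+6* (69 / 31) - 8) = 403315 / 1581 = 255.10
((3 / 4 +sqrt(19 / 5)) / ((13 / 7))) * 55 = 1155 / 52 +77 * sqrt(95) / 13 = 79.94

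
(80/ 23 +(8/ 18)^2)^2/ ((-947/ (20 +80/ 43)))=-44081397760/ 141333184449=-0.31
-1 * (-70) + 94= 164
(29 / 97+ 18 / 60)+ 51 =50051 / 970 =51.60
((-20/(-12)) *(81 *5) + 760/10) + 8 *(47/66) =24971/33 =756.70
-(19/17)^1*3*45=-2565/17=-150.88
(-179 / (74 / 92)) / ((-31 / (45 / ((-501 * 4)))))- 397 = -152151661 / 383098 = -397.16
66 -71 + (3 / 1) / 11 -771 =-8533 / 11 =-775.73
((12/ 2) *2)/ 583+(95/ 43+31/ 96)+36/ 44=8112691/ 2406624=3.37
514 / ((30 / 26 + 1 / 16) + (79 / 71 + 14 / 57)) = 432672864 / 2167267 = 199.64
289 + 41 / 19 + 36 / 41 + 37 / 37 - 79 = 166734 / 779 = 214.04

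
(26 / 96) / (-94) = -13 / 4512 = -0.00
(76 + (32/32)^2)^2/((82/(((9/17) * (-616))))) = -16435188/697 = -23579.90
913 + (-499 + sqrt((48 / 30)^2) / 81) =167678 / 405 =414.02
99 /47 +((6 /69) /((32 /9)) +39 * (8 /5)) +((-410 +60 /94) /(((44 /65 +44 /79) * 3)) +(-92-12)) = -150.06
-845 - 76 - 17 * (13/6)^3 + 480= -132605/216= -613.91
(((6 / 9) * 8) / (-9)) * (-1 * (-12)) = -64 / 9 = -7.11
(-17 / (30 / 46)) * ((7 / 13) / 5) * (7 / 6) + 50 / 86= -677587 / 251550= -2.69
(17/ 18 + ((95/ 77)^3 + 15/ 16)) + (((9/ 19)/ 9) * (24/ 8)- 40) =-45069282847/ 1249074288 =-36.08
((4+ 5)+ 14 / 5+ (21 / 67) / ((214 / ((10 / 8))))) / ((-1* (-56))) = 3384293 / 16058560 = 0.21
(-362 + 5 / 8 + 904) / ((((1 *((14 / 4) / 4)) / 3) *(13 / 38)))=494874 / 91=5438.18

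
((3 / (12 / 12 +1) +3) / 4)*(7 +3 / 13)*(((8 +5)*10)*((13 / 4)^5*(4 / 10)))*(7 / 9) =122155397 / 1024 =119292.38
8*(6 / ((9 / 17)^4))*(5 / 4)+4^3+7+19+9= 1886933 / 2187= 862.80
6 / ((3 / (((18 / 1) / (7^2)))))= 36 / 49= 0.73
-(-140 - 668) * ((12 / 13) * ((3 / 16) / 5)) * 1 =1818 / 65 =27.97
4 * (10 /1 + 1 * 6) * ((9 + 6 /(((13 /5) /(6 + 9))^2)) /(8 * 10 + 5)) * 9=20316096 /14365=1414.28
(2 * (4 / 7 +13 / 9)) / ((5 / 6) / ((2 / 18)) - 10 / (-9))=508 / 1085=0.47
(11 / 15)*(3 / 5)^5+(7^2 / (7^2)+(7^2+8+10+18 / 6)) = 1110266 / 15625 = 71.06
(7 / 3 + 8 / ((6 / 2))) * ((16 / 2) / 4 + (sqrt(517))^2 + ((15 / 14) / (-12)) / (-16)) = 2595.03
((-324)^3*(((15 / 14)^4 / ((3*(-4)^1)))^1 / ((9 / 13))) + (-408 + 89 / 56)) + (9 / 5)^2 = 2590581272423 / 480200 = 5394796.49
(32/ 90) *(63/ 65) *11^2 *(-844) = -11437888/ 325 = -35193.50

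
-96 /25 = -3.84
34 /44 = 17 /22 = 0.77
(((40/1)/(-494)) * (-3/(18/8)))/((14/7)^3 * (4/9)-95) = -240/203281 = -0.00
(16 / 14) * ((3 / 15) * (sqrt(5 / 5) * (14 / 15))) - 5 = -359 / 75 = -4.79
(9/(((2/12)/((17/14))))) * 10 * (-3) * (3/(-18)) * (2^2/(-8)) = -2295/14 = -163.93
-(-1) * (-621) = -621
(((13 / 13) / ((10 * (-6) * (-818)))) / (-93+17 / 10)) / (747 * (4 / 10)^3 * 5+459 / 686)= -0.00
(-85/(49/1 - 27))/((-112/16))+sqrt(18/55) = 85/154+3 * sqrt(110)/55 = 1.12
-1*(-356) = 356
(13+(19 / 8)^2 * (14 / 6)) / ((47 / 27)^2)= 1220589 / 141376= 8.63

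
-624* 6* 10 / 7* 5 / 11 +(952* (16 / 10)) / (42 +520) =-262722784 / 108185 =-2428.46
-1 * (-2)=2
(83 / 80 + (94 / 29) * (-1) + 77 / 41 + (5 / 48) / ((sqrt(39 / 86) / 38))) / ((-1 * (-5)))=-30993 / 475600 + 19 * sqrt(3354) / 936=1.11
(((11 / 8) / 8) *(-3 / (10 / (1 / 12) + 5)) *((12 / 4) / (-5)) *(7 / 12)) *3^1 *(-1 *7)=-4851 / 160000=-0.03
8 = 8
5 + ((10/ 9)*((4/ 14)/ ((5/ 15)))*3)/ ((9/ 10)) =8.17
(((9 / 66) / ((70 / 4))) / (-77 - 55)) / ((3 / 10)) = -1 / 5082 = -0.00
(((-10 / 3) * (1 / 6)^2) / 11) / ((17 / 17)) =-5 / 594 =-0.01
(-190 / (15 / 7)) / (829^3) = -266 / 1709168367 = -0.00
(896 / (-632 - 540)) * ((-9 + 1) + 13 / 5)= 4.13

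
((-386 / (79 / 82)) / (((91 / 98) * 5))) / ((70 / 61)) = -1930772 / 25675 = -75.20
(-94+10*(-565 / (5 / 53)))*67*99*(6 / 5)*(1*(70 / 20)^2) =-29243729592 / 5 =-5848745918.40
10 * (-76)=-760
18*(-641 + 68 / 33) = -126510 / 11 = -11500.91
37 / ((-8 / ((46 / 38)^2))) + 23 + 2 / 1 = 52627 / 2888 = 18.22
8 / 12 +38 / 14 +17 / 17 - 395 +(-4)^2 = -7867 / 21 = -374.62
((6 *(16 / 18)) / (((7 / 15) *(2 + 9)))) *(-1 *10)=-800 / 77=-10.39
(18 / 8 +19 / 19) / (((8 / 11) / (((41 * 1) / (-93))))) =-5863 / 2976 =-1.97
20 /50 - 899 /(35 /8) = -7178 /35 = -205.09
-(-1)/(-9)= -1/9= -0.11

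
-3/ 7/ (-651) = 1/ 1519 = 0.00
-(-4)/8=1/2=0.50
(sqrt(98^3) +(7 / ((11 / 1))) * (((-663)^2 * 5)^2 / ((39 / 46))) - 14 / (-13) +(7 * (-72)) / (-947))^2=673647697377712221920 * sqrt(2) / 135421 +241077920436156355996161790193860872 / 18338847241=13145751060415273668595210.00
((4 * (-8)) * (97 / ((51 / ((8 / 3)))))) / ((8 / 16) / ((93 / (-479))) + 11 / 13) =20014592 / 213231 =93.86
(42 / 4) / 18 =7 / 12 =0.58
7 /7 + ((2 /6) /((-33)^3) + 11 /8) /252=218532889 /217346976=1.01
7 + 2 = 9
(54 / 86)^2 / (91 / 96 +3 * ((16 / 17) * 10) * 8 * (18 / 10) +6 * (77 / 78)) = 15466464 / 16219337399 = 0.00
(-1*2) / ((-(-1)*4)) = -1 / 2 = -0.50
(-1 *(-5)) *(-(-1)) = 5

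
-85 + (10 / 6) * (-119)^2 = 70550 / 3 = 23516.67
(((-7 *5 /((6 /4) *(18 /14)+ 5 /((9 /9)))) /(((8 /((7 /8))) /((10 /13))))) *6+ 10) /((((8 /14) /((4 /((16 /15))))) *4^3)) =7891275 /10330112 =0.76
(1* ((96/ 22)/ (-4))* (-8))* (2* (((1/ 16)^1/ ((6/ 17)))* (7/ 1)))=238/ 11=21.64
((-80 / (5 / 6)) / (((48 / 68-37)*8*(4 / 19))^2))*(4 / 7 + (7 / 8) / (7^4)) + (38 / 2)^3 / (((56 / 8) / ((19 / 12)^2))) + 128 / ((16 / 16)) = 777521049392221 / 300847857408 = 2584.43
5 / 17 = 0.29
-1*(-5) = 5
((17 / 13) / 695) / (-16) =-17 / 144560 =-0.00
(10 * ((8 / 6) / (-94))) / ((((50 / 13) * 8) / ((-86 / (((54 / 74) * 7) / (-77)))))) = -227513 / 38070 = -5.98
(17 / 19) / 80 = 17 / 1520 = 0.01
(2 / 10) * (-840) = -168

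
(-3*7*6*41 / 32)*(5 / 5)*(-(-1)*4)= -2583 / 4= -645.75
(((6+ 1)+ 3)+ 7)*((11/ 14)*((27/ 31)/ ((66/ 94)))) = 7191/ 434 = 16.57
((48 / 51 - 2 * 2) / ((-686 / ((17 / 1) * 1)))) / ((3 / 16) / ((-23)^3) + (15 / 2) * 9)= 5061472 / 4507142451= 0.00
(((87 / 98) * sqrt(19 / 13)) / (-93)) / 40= -29 * sqrt(247) / 1579760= -0.00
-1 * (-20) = 20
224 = 224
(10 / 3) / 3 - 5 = -35 / 9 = -3.89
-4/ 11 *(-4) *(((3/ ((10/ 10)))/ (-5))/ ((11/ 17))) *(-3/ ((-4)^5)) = -153/ 38720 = -0.00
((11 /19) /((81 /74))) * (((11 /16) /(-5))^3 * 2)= -0.00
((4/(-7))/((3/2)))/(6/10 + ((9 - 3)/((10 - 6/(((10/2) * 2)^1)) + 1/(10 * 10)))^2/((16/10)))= -35419240/79410303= -0.45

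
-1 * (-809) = 809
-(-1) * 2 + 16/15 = 46/15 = 3.07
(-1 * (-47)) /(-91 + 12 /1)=-47 /79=-0.59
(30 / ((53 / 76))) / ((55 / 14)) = 6384 / 583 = 10.95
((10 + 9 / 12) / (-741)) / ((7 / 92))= -989 / 5187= -0.19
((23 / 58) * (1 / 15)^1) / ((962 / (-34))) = -391 / 418470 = -0.00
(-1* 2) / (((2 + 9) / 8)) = -16 / 11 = -1.45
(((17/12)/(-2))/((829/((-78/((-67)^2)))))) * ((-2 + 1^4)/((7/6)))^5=-429624/62545250467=-0.00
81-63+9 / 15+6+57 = 408 / 5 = 81.60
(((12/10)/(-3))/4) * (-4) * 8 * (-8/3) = -128/15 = -8.53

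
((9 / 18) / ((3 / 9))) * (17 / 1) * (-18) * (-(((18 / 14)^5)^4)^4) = 10027979574253198594521871334872517930438275998154953113293086192436285951037259 / 40536215597144386832065866109016673800875222251012083746192454448001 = 247383220819.45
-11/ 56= -0.20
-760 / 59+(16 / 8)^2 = -8.88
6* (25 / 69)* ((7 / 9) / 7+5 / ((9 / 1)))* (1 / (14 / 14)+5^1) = 200 / 23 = 8.70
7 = 7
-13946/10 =-6973/5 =-1394.60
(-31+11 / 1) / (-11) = 20 / 11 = 1.82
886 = 886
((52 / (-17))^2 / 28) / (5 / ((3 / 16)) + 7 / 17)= 2028 / 164339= 0.01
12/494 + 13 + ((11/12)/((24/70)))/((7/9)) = 65057/3952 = 16.46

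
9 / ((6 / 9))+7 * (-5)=-43 / 2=-21.50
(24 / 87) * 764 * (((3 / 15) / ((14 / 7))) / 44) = 764 / 1595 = 0.48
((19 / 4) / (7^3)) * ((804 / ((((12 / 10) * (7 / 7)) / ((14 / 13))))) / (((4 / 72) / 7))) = 114570 / 91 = 1259.01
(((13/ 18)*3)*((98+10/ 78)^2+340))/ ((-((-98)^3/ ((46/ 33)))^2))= -8021263501/ 169301752909537248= -0.00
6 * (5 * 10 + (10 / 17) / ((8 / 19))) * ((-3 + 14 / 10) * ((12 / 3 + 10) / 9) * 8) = -104384 / 17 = -6140.24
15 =15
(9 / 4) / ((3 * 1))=3 / 4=0.75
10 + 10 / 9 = 11.11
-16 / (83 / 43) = -688 / 83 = -8.29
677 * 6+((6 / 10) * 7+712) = 23891 / 5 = 4778.20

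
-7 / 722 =-0.01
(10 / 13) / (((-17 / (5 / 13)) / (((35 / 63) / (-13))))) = 250 / 336141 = 0.00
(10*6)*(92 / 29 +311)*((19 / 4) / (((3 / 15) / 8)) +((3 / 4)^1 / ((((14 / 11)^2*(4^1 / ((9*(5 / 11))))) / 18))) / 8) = 3601649.61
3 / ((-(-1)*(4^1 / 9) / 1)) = 27 / 4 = 6.75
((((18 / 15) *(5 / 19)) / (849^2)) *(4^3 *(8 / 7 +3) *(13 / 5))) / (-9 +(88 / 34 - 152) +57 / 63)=-410176 / 213911712325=-0.00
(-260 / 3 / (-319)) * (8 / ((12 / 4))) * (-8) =-16640 / 2871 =-5.80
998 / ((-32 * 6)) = -499 / 96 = -5.20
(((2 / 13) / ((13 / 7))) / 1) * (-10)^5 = -1400000 / 169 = -8284.02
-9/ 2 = -4.50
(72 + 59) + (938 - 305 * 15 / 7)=2908 / 7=415.43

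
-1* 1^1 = -1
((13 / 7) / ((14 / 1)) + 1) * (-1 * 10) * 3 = -1665 / 49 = -33.98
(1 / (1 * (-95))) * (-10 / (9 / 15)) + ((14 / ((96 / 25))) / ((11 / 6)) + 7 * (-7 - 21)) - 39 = -232.84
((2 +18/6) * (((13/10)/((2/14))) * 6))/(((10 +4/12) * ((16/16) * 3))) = 273/31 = 8.81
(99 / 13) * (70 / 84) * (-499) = -82335 / 26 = -3166.73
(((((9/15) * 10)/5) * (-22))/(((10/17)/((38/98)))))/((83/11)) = -234498/101675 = -2.31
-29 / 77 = -0.38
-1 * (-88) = 88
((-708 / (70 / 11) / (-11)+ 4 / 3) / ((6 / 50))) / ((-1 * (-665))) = 1202 / 8379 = 0.14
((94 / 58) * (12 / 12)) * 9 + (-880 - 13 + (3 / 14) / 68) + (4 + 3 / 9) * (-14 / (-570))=-20732230327 / 23604840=-878.30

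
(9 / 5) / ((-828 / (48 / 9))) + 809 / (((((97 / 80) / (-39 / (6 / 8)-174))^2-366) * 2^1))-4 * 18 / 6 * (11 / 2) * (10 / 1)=-27288218414038664 / 41275942481895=-661.12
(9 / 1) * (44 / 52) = 99 / 13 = 7.62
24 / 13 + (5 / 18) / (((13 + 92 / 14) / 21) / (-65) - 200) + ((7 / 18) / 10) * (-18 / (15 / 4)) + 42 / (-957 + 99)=21988402309 / 13664629550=1.61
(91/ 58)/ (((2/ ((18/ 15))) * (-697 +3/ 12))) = -182/ 134705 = -0.00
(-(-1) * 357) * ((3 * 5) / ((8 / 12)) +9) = 22491 / 2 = 11245.50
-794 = -794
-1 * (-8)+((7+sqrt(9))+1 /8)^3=535537 /512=1045.97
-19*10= -190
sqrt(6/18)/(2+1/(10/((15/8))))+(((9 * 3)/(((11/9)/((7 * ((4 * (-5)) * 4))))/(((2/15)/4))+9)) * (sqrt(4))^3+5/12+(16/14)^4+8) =16 * sqrt(3)/105+1483301009/43246812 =34.56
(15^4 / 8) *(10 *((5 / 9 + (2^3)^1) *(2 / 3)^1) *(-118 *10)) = -425906250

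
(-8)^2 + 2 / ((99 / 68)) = 6472 / 99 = 65.37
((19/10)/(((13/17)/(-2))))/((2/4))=-646/65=-9.94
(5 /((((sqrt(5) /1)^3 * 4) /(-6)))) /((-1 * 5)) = 3 * sqrt(5) /50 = 0.13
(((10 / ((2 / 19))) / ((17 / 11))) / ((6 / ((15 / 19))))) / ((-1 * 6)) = -275 / 204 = -1.35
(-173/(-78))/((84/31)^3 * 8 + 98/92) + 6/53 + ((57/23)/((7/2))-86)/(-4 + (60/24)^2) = -1183149185965637/31316421121713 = -37.78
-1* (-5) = 5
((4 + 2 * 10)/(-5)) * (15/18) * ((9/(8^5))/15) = -3/40960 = -0.00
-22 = -22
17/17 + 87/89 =176/89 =1.98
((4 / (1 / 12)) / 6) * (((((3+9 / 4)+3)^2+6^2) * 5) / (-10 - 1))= -8325 / 22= -378.41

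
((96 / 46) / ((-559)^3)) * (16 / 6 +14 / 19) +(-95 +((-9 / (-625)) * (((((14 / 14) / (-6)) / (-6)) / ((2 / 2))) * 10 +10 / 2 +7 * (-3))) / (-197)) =-1785712141352488441 / 18797197295288750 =-95.00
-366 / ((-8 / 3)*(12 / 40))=915 / 2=457.50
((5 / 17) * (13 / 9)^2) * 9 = 5.52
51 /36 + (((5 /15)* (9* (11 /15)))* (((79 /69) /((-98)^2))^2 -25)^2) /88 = 131454974620491695597461921 /7713739350074826636503040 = 17.04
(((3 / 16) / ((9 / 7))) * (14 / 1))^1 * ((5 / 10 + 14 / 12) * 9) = 245 / 8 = 30.62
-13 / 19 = -0.68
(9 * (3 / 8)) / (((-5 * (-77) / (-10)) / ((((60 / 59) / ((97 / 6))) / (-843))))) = 810 / 123828551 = 0.00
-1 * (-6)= 6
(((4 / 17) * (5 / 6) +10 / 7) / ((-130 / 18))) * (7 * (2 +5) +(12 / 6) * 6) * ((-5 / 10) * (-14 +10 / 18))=-428098 / 4641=-92.24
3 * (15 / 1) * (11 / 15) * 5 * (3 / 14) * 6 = 212.14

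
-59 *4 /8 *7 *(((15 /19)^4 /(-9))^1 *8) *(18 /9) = 18585000 /130321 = 142.61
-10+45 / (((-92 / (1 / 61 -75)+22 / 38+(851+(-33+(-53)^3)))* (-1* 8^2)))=-457495196495 / 45749541376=-10.00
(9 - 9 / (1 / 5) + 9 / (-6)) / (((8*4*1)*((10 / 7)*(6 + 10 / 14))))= -735 / 6016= -0.12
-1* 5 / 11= -5 / 11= -0.45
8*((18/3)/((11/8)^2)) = 25.39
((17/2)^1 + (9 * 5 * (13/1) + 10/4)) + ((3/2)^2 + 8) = 2425/4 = 606.25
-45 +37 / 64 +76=2021 / 64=31.58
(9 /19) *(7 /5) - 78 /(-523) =40359 /49685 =0.81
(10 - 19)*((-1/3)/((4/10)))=15/2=7.50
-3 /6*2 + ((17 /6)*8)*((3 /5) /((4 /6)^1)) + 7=132 /5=26.40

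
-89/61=-1.46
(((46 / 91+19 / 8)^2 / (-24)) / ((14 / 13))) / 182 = -1465803 / 831014912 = -0.00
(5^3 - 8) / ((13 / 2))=18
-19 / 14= -1.36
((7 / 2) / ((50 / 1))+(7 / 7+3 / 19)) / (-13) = -0.09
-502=-502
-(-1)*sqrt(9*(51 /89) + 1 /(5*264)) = sqrt(17797309530) /58740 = 2.27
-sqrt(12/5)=-2 *sqrt(15)/5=-1.55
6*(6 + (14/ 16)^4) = 80931/ 2048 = 39.52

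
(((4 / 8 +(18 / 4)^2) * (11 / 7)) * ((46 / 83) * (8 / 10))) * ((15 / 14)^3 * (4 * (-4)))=-683100 / 2401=-284.51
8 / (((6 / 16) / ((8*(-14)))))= -7168 / 3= -2389.33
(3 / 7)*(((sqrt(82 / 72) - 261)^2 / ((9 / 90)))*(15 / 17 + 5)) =613099250 / 357 - 261000*sqrt(41) / 119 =1703321.02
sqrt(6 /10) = sqrt(15) /5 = 0.77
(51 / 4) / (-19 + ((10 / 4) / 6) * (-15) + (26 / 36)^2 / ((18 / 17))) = -74358 / 144385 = -0.51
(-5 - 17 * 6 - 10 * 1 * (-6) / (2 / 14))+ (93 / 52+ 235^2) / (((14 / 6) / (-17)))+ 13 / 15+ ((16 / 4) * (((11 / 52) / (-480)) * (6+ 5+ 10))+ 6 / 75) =-87808307933 / 218400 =-402052.69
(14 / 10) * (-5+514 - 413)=672 / 5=134.40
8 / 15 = 0.53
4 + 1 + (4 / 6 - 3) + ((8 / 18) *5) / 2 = 34 / 9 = 3.78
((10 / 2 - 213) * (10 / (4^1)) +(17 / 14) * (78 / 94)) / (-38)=13.66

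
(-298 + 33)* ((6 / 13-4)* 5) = 60950 / 13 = 4688.46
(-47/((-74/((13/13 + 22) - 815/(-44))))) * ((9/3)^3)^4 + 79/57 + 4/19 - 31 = 2601150054997/185592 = 14015421.22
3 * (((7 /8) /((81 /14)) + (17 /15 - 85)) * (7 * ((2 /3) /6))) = -949333 /4860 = -195.34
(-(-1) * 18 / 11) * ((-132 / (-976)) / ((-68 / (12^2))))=-486 / 1037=-0.47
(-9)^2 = 81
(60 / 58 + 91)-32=1741 / 29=60.03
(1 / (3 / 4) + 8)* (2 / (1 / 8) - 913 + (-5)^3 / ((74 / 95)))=-1095542 / 111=-9869.75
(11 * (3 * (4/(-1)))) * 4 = -528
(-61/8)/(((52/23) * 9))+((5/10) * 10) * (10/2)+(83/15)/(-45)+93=32994647/280800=117.50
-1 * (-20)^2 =-400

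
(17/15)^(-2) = 0.78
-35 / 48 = -0.73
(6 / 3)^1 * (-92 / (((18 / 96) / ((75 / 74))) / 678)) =-24950400 / 37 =-674335.14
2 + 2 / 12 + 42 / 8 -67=-715 / 12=-59.58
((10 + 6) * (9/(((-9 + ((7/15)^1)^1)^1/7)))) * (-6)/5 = 567/4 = 141.75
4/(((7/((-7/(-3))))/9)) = 12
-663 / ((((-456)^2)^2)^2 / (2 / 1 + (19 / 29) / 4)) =-55471 / 72286213452551109476352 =-0.00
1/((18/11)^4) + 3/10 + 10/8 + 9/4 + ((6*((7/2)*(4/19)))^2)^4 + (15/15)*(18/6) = 145957.40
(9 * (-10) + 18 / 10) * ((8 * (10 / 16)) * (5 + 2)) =-3087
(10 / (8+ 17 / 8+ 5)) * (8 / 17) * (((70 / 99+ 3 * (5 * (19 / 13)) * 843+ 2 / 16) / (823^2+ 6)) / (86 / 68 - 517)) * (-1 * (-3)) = -869899552 / 17615051040015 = -0.00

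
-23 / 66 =-0.35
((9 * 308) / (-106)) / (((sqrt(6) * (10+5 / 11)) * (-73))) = 2541 * sqrt(6) / 444935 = 0.01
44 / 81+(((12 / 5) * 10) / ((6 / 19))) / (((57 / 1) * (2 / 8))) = 5.88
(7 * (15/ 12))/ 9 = 0.97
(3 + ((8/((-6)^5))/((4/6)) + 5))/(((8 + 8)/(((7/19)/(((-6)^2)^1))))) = 36281/7091712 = 0.01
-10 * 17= -170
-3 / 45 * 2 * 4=-0.53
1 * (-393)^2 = 154449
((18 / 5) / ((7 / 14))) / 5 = 1.44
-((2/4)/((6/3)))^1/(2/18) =-9/4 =-2.25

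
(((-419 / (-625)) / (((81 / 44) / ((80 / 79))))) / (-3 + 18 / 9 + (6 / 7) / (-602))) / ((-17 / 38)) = 11808774208 / 14345758125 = 0.82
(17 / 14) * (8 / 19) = 68 / 133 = 0.51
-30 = -30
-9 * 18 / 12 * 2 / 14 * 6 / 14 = -81 / 98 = -0.83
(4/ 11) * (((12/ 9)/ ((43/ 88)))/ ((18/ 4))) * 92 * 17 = 400384/ 1161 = 344.86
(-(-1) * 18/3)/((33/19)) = 38/11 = 3.45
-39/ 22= -1.77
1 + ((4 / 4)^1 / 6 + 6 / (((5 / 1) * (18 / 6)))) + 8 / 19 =1133 / 570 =1.99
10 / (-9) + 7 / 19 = -127 / 171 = -0.74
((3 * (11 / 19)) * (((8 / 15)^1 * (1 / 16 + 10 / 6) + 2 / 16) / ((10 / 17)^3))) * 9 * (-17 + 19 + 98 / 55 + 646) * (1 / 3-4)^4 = 484572879333829 / 51300000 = 9445865.09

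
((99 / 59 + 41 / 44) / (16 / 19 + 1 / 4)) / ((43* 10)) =25745 / 4632562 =0.01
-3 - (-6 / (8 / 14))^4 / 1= -194529 / 16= -12158.06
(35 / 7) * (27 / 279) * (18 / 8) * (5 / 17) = 675 / 2108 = 0.32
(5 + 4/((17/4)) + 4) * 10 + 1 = 1707/17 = 100.41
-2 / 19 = -0.11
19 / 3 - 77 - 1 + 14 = -173 / 3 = -57.67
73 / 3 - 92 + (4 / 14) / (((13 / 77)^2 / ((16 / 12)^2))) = -75817 / 1521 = -49.85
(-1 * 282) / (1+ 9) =-141 / 5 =-28.20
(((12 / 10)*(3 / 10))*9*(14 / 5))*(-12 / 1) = -13608 / 125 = -108.86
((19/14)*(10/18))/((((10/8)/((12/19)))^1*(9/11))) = 88/189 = 0.47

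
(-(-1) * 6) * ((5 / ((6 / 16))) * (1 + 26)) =2160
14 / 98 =1 / 7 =0.14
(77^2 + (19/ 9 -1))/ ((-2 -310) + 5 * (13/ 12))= -213484/ 11037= -19.34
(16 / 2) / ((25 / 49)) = 392 / 25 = 15.68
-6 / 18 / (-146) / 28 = 1 / 12264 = 0.00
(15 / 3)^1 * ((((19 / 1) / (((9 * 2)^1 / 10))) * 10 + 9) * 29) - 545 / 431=64427440 / 3879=16609.29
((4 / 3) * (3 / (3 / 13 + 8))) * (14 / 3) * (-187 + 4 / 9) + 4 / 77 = -94106468 / 222453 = -423.04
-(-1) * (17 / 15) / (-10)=-17 / 150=-0.11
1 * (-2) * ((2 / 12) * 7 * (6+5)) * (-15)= 385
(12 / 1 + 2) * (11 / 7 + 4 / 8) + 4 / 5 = 149 / 5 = 29.80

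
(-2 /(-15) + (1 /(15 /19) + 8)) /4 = 47 /20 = 2.35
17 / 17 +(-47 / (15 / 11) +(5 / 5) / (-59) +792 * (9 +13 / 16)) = 13696289 / 1770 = 7738.02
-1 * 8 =-8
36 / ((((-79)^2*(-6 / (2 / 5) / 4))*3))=-16 / 31205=-0.00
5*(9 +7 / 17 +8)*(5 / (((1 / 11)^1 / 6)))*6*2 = 5860800 / 17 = 344752.94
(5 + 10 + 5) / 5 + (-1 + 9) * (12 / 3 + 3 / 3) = 44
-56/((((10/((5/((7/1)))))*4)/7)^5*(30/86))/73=-301/4485120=-0.00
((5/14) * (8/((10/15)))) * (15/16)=4.02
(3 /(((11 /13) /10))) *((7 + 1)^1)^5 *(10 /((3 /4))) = 170393600 /11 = 15490327.27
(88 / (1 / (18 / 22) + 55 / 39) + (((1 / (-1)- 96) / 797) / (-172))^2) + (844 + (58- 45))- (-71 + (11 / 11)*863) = 98.43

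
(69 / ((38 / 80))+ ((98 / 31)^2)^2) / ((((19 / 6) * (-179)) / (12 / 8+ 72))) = -1896925101624 / 59677003499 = -31.79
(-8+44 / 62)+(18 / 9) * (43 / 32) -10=-7243 / 496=-14.60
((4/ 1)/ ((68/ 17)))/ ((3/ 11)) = 11/ 3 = 3.67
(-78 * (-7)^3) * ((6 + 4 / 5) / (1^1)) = 909636 / 5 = 181927.20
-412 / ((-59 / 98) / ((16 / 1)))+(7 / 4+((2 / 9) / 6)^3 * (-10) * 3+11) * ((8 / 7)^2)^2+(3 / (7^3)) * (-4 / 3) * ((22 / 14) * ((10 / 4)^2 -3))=10196822939755 / 929424699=10971.11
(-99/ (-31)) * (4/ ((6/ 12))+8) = 1584/ 31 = 51.10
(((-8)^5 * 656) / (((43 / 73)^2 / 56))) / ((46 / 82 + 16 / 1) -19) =65752366317568 / 46225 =1422441672.64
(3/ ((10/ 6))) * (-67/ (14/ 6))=-1809/ 35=-51.69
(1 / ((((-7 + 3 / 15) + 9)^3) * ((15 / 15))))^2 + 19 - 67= -85019303 / 1771561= -47.99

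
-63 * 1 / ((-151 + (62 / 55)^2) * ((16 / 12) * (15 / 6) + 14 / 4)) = 381150 / 6190057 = 0.06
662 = 662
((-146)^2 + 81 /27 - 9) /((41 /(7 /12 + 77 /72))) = 1267945 /1476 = 859.04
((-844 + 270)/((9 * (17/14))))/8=-2009/306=-6.57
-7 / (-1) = 7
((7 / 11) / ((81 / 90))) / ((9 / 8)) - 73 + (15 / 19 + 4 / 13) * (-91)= -2915404 / 16929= -172.21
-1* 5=-5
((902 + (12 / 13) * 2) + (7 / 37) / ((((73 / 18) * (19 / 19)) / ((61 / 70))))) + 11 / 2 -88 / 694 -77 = 101404314993 / 121842110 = 832.26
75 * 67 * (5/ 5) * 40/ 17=201000/ 17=11823.53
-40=-40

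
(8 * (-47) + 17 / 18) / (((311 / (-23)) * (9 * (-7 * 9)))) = -0.05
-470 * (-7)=3290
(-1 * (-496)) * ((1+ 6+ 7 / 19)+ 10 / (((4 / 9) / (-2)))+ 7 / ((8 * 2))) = -350517 / 19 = -18448.26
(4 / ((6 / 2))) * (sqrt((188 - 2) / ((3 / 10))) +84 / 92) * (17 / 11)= 476 / 253 +136 * sqrt(155) / 33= 53.19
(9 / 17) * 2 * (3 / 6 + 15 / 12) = 63 / 34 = 1.85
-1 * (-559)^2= -312481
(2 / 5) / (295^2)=2 / 435125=0.00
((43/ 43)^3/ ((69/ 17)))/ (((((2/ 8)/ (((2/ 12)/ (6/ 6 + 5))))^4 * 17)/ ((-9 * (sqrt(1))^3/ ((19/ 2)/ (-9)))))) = 2/ 106191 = 0.00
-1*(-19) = 19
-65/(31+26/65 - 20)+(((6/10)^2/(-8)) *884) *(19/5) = -2235337/14250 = -156.87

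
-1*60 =-60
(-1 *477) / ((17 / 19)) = -533.12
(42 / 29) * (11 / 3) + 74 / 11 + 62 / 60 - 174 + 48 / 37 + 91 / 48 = -446821691 / 2832720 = -157.74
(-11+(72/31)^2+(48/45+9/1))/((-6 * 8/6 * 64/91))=-2925923/3690240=-0.79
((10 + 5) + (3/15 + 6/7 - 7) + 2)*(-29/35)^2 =325467/42875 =7.59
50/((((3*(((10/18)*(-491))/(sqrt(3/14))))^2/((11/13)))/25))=7425/21938371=0.00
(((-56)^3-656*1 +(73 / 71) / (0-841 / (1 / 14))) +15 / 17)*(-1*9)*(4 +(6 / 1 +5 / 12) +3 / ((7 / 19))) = 11716012594298679 / 397914104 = 29443572.06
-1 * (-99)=99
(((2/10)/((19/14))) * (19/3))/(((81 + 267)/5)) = 7/522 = 0.01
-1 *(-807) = 807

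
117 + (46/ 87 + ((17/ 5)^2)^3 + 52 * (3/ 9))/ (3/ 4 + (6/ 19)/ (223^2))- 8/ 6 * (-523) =3722076820740529/ 1284417703125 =2897.87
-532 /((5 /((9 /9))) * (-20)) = 5.32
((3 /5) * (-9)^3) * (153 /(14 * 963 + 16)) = -4.96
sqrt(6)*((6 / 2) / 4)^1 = 1.84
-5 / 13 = -0.38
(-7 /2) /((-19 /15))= 2.76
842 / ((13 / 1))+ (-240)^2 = 749642 / 13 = 57664.77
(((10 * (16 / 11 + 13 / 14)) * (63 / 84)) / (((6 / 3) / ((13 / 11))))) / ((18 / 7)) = 23855 / 5808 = 4.11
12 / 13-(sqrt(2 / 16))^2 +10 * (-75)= -749.20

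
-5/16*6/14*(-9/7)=135/784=0.17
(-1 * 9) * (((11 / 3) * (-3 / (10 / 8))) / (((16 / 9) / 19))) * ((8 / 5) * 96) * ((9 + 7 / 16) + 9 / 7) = 243980748 / 175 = 1394175.70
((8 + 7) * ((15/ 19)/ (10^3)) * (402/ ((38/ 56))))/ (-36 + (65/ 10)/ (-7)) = -177282/ 933185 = -0.19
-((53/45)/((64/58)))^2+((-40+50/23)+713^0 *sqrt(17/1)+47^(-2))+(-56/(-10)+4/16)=-3488766515063/105353395200+sqrt(17)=-28.99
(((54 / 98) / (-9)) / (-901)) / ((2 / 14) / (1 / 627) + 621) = 0.00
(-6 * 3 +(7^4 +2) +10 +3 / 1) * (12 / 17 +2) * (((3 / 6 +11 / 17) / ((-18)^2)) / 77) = 32591 / 109242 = 0.30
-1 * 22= -22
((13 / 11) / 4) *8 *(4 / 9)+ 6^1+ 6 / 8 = 3089 / 396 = 7.80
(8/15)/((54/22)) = 88/405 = 0.22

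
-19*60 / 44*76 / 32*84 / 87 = -37905 / 638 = -59.41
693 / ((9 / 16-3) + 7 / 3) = -33264 / 5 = -6652.80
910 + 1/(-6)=5459/6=909.83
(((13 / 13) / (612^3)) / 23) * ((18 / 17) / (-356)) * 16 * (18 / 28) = -1 / 172335226896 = -0.00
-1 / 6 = -0.17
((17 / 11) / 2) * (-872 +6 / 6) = -14807 / 22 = -673.05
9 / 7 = 1.29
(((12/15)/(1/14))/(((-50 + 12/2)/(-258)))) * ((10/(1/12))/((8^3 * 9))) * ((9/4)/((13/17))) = 46053/9152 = 5.03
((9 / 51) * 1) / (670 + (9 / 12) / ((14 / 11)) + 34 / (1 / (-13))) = 0.00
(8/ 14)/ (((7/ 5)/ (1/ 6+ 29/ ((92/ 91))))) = 39815/ 3381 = 11.78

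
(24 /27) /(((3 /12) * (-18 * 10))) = -8 /405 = -0.02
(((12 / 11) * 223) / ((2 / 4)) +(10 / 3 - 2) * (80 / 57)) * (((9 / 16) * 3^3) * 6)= 9301959 / 209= 44506.98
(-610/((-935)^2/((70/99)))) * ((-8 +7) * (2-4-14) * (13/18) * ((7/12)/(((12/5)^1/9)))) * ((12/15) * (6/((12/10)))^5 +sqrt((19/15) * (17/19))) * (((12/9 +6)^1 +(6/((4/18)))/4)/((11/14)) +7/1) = -798997062500/1028193507-63919765 * sqrt(255)/3084580521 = -777.42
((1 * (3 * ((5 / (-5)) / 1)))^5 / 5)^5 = -847288609443 / 3125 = -271132355.02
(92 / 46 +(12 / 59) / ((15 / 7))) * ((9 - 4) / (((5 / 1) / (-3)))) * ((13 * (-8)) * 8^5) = 21417609.11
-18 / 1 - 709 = -727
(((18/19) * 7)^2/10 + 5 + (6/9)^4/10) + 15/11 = 17338876/1608255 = 10.78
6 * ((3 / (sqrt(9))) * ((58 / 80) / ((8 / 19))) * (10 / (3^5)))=551 / 1296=0.43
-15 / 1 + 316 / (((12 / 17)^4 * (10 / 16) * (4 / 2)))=1003.23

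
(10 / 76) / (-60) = -1 / 456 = -0.00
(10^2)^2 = 10000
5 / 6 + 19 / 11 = 169 / 66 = 2.56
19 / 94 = 0.20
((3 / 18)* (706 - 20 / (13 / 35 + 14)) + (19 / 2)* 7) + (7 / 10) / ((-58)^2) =9337044863 / 50762760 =183.93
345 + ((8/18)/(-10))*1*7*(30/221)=228707/663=344.96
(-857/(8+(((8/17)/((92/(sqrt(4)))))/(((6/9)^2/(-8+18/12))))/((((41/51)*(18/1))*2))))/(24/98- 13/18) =5702313456/25391773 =224.57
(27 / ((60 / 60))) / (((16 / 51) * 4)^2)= 70227 / 4096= 17.15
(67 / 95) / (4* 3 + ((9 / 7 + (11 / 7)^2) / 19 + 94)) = 3283 / 494350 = 0.01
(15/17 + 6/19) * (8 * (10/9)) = 10.65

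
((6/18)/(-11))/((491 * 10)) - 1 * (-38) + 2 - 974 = -151336021/162030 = -934.00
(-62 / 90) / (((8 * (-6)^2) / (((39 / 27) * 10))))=-0.03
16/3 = 5.33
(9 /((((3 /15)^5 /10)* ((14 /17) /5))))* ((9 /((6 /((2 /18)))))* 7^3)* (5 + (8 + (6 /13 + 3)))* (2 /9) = 13926718750 /39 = 357095352.56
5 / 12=0.42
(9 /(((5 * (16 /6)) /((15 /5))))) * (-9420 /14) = -38151 /28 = -1362.54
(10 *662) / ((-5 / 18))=-23832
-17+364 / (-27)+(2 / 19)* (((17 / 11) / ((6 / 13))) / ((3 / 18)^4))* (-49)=-126481463 / 5643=-22413.87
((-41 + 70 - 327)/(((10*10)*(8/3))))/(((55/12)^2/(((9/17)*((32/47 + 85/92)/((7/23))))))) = -251240373/1691882500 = -0.15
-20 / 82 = -10 / 41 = -0.24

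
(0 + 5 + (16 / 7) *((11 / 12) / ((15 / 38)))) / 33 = 3247 / 10395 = 0.31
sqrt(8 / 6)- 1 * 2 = -0.85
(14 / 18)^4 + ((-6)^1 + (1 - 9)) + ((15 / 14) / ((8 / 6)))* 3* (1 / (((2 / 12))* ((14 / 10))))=-4246763 / 1285956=-3.30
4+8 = 12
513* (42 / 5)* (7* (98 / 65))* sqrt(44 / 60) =4926852* sqrt(165) / 1625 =38945.58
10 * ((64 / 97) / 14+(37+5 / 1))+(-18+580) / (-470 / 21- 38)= 177000221 / 430486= 411.16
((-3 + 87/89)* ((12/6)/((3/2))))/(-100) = 12/445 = 0.03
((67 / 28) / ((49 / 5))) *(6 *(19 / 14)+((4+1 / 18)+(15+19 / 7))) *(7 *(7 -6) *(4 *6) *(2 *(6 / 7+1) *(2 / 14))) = 32827990 / 50421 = 651.08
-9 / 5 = -1.80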